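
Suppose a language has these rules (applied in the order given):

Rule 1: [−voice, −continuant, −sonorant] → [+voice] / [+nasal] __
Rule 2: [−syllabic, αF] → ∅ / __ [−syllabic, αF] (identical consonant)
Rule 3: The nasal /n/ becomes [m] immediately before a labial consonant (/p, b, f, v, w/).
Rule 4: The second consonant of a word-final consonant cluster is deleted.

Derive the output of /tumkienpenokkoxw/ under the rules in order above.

Rule 1 (post-nasal voicing): /k/ is a voiceless stop immediately after the nasal /m/, so it voices to [g]. /p/ is a voiceless stop immediately after the nasal /n/, so it voices to [b]. /tumkienpenokkoxw/ → tumgienbenokkoxw.
Rule 2 (degemination): /kk/ is a geminate; the first /k/ deletes. /tumgienbenokkoxw/ → tumgienbenokoxw.
Rule 3 (nasal place assimilation): /n/ precedes the labial consonant /b/, so it assimilates in place to [m]. /tumgienbenokoxw/ → tumgiembenokoxw.
Rule 4 (final cluster simplification): /w/ is the second consonant of a word-final cluster /xw/, so it deletes. /tumgiembenokoxw/ → tumgiembenokox.

tumgiembenokox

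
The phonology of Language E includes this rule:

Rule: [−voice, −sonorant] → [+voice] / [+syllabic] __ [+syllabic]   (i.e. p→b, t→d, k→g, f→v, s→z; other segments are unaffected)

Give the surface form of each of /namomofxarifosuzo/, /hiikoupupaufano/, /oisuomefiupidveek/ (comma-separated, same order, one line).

namomofxarivozuzo, hiigoububauvano, oizuomeviubidveek

/namomofxarifosuzo/: /f/ is a voiceless obstruent between vowels /i/ and /o/, so it voices to [v]. /s/ is a voiceless obstruent between vowels /o/ and /u/, so it voices to [z]. → [namomofxarivozuzo].
/hiikoupupaufano/: /k/ is a voiceless obstruent between vowels /i/ and /o/, so it voices to [g]. /p/ is a voiceless obstruent between vowels /u/ and /u/, so it voices to [b]. /p/ is a voiceless obstruent between vowels /u/ and /a/, so it voices to [b]. /f/ is a voiceless obstruent between vowels /u/ and /a/, so it voices to [v]. → [hiigoububauvano].
/oisuomefiupidveek/: /s/ is a voiceless obstruent between vowels /i/ and /u/, so it voices to [z]. /f/ is a voiceless obstruent between vowels /e/ and /i/, so it voices to [v]. /p/ is a voiceless obstruent between vowels /u/ and /i/, so it voices to [b]. → [oizuomeviubidveek].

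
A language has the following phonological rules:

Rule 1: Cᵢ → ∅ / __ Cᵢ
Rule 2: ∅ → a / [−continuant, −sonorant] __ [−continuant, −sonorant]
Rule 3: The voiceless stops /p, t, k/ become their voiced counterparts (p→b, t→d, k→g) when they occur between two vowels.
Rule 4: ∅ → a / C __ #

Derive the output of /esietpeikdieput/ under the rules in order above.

esiedabeigadiebuta

Rule 1 (degemination): no segment meets the environment; /esietpeikdieput/ is unchanged.
Rule 2 (stop-cluster a-epenthesis): /t/ and /p/ form a stop–stop cluster, so [a] is inserted between them. /k/ and /d/ form a stop–stop cluster, so [a] is inserted between them. /esietpeikdieput/ → esietapeikadieput.
Rule 3 (intervocalic voicing): /t/ is a voiceless stop between vowels /e/ and /a/, so it voices to [d]. /p/ is a voiceless stop between vowels /a/ and /e/, so it voices to [b]. /k/ is a voiceless stop between vowels /i/ and /a/, so it voices to [g]. /p/ is a voiceless stop between vowels /e/ and /u/, so it voices to [b]. /esietapeikadieput/ → esiedabeigadiebut.
Rule 4 (final a-epenthesis): the form ends in the consonant /t/, so [a] is inserted word-finally. /esiedabeigadiebut/ → esiedabeigadiebuta.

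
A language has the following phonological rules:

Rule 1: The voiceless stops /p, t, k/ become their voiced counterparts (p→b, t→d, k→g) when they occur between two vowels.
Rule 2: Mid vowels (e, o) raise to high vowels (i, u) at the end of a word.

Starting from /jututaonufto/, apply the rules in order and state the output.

jududaonuftu

Rule 1 (intervocalic voicing): /t/ is a voiceless stop between vowels /u/ and /u/, so it voices to [d]. /t/ is a voiceless stop between vowels /u/ and /a/, so it voices to [d]. /jututaonufto/ → jududaonufto.
Rule 2 (final vowel raising): /o/ is a mid vowel in word-final position, so it raises to [u]. /jududaonufto/ → jududaonuftu.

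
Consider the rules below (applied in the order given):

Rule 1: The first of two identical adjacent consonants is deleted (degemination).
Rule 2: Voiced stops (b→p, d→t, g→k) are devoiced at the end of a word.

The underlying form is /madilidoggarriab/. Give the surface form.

Rule 1 (degemination): /gg/ is a geminate; the first /g/ deletes. /rr/ is a geminate; the first /r/ deletes. /madilidoggarriab/ → madilidogariab.
Rule 2 (final devoicing): /b/ is a voiced stop in word-final position, so it devoices to [p]. /madilidogariab/ → madilidogariap.

madilidogariap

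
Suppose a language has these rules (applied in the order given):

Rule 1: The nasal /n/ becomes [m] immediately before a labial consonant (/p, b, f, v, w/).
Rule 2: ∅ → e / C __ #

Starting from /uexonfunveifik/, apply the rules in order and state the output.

uexomfumveifike

Rule 1 (nasal place assimilation): /n/ precedes the labial consonant /f/, so it assimilates in place to [m]. /n/ precedes the labial consonant /v/, so it assimilates in place to [m]. /uexonfunveifik/ → uexomfumveifik.
Rule 2 (final e-epenthesis): the form ends in the consonant /k/, so [e] is inserted word-finally. /uexomfumveifik/ → uexomfumveifike.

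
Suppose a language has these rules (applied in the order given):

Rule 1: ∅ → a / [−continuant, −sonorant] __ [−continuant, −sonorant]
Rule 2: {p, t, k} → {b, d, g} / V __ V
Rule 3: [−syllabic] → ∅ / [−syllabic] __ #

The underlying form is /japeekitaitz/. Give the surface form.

jabeegidait

Rule 1 (stop-cluster a-epenthesis): no segment meets the environment; /japeekitaitz/ is unchanged.
Rule 2 (intervocalic voicing): /p/ is a voiceless stop between vowels /a/ and /e/, so it voices to [b]. /k/ is a voiceless stop between vowels /e/ and /i/, so it voices to [g]. /t/ is a voiceless stop between vowels /i/ and /a/, so it voices to [d]. /japeekitaitz/ → jabeegidaitz.
Rule 3 (final cluster simplification): /z/ is the second consonant of a word-final cluster /tz/, so it deletes. /jabeegidaitz/ → jabeegidait.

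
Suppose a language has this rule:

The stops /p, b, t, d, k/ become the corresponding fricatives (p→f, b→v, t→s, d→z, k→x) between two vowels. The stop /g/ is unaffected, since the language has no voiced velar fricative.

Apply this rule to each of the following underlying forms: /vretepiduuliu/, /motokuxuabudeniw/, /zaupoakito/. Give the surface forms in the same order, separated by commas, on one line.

/vretepiduuliu/: /t/ is a stop between vowels /e/ and /e/, so it spirantizes to the fricative [s]. /p/ is a stop between vowels /e/ and /i/, so it spirantizes to the fricative [f]. /d/ is a stop between vowels /i/ and /u/, so it spirantizes to the fricative [z]. → [vresefizuuliu].
/motokuxuabudeniw/: /t/ is a stop between vowels /o/ and /o/, so it spirantizes to the fricative [s]. /k/ is a stop between vowels /o/ and /u/, so it spirantizes to the fricative [x]. /b/ is a stop between vowels /a/ and /u/, so it spirantizes to the fricative [v]. /d/ is a stop between vowels /u/ and /e/, so it spirantizes to the fricative [z]. → [mosoxuxuavuzeniw].
/zaupoakito/: /p/ is a stop between vowels /u/ and /o/, so it spirantizes to the fricative [f]. /k/ is a stop between vowels /a/ and /i/, so it spirantizes to the fricative [x]. /t/ is a stop between vowels /i/ and /o/, so it spirantizes to the fricative [s]. → [zaufoaxiso].

vresefizuuliu, mosoxuxuavuzeniw, zaufoaxiso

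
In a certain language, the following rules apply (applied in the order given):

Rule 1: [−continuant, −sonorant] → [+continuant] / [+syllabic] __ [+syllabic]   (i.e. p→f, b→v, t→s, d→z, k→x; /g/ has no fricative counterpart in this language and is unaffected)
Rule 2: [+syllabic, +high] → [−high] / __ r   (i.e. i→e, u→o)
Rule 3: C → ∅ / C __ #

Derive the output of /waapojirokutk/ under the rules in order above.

waafojeroxut

Rule 1 (intervocalic spirantization): /p/ is a stop between vowels /a/ and /o/, so it spirantizes to the fricative [f]. /k/ is a stop between vowels /o/ and /u/, so it spirantizes to the fricative [x]. /waapojirokutk/ → waafojiroxutk.
Rule 2 (pre-rhotic lowering): /i/ is a high vowel immediately before /r/, so it lowers to [e]. /waafojiroxutk/ → waafojeroxutk.
Rule 3 (final cluster simplification): /k/ is the second consonant of a word-final cluster /tk/, so it deletes. /waafojeroxutk/ → waafojeroxut.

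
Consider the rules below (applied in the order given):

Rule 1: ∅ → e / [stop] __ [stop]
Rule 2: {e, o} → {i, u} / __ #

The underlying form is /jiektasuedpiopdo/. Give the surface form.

Rule 1 (stop-cluster e-epenthesis): /k/ and /t/ form a stop–stop cluster, so [e] is inserted between them. /d/ and /p/ form a stop–stop cluster, so [e] is inserted between them. /p/ and /d/ form a stop–stop cluster, so [e] is inserted between them. /jiektasuedpiopdo/ → jieketasuedepiopedo.
Rule 2 (final vowel raising): /o/ is a mid vowel in word-final position, so it raises to [u]. /jieketasuedepiopedo/ → jieketasuedepiopedu.

jieketasuedepiopedu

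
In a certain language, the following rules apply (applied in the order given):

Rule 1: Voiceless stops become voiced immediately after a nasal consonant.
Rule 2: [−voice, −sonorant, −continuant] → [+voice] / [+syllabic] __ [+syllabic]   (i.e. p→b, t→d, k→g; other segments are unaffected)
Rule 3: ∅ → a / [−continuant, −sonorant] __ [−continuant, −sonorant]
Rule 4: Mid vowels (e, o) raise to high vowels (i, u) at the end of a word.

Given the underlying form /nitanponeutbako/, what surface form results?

Rule 1 (post-nasal voicing): /p/ is a voiceless stop immediately after the nasal /n/, so it voices to [b]. /nitanponeutbako/ → nitanboneutbako.
Rule 2 (intervocalic voicing): /t/ is a voiceless stop between vowels /i/ and /a/, so it voices to [d]. /k/ is a voiceless stop between vowels /a/ and /o/, so it voices to [g]. /nitanboneutbako/ → nidanboneutbago.
Rule 3 (stop-cluster a-epenthesis): /t/ and /b/ form a stop–stop cluster, so [a] is inserted between them. /nidanboneutbago/ → nidanboneutabago.
Rule 4 (final vowel raising): /o/ is a mid vowel in word-final position, so it raises to [u]. /nidanboneutabago/ → nidanboneutabagu.

nidanboneutabagu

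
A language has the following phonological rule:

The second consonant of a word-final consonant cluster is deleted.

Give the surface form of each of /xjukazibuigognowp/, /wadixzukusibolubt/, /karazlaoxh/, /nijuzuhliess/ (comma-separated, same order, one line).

/xjukazibuigognowp/: /p/ is the second consonant of a word-final cluster /wp/, so it deletes. → [xjukazibuigognow].
/wadixzukusibolubt/: /t/ is the second consonant of a word-final cluster /bt/, so it deletes. → [wadixzukusibolub].
/karazlaoxh/: /h/ is the second consonant of a word-final cluster /xh/, so it deletes. → [karazlaox].
/nijuzuhliess/: /s/ is the second consonant of a word-final cluster /ss/, so it deletes. → [nijuzuhlies].

xjukazibuigognow, wadixzukusibolub, karazlaox, nijuzuhlies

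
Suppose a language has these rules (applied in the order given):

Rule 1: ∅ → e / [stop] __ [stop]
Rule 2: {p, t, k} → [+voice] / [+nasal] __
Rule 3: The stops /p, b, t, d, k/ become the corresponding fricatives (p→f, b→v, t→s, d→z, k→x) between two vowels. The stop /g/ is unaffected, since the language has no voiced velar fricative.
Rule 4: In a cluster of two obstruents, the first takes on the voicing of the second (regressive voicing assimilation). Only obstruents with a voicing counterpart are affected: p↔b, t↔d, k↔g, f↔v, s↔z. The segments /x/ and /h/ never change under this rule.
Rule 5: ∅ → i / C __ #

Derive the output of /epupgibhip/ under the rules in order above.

efufegiphipi

Rule 1 (stop-cluster e-epenthesis): /p/ and /g/ form a stop–stop cluster, so [e] is inserted between them. /epupgibhip/ → epupegibhip.
Rule 2 (post-nasal voicing): no segment meets the environment; /epupegibhip/ is unchanged.
Rule 3 (intervocalic spirantization): /p/ is a stop between vowels /e/ and /u/, so it spirantizes to the fricative [f]. /p/ is a stop between vowels /u/ and /e/, so it spirantizes to the fricative [f]. /epupegibhip/ → efufegibhip.
Rule 4 (regressive voicing assimilation): /b/ precedes the voiceless obstruent /h/, so it devoices to [p] by assimilation. /efufegibhip/ → efufegiphip.
Rule 5 (final i-epenthesis): the form ends in the consonant /p/, so [i] is inserted word-finally. /efufegiphip/ → efufegiphipi.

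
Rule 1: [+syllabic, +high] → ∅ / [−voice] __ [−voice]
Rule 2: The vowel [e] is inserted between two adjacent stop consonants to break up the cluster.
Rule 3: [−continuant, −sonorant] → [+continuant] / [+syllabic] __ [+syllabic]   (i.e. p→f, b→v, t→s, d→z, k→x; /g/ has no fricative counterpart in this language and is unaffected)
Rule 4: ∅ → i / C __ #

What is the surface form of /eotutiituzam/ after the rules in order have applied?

eosesiisuzami

Rule 1 (high vowel syncope): /u/ is a high vowel flanked by voiceless consonants /t/ and /t/, so it deletes. /eotutiituzam/ → eottiituzam.
Rule 2 (stop-cluster e-epenthesis): /t/ and /t/ form a stop–stop cluster, so [e] is inserted between them. /eottiituzam/ → eotetiituzam.
Rule 3 (intervocalic spirantization): /t/ is a stop between vowels /o/ and /e/, so it spirantizes to the fricative [s]. /t/ is a stop between vowels /e/ and /i/, so it spirantizes to the fricative [s]. /t/ is a stop between vowels /i/ and /u/, so it spirantizes to the fricative [s]. /eotetiituzam/ → eosesiisuzam.
Rule 4 (final i-epenthesis): the form ends in the consonant /m/, so [i] is inserted word-finally. /eosesiisuzam/ → eosesiisuzami.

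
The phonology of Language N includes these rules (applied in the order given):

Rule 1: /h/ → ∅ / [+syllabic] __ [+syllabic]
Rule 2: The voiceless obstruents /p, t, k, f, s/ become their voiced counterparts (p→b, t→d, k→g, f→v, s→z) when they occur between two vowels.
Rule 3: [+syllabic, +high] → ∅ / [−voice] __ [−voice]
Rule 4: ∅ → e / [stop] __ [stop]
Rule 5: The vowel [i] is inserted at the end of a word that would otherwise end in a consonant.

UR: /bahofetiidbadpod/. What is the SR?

Rule 1 (intervocalic h-deletion): /h/ occurs between vowels /a/ and /o/, so it deletes. /bahofetiidbadpod/ → baofetiidbadpod.
Rule 2 (intervocalic voicing): /f/ is a voiceless obstruent between vowels /o/ and /e/, so it voices to [v]. /t/ is a voiceless obstruent between vowels /e/ and /i/, so it voices to [d]. /baofetiidbadpod/ → baovediidbadpod.
Rule 3 (high vowel syncope): no segment meets the environment; /baovediidbadpod/ is unchanged.
Rule 4 (stop-cluster e-epenthesis): /d/ and /b/ form a stop–stop cluster, so [e] is inserted between them. /d/ and /p/ form a stop–stop cluster, so [e] is inserted between them. /baovediidbadpod/ → baovediidebadepod.
Rule 5 (final i-epenthesis): the form ends in the consonant /d/, so [i] is inserted word-finally. /baovediidebadepod/ → baovediidebadepodi.

baovediidebadepodi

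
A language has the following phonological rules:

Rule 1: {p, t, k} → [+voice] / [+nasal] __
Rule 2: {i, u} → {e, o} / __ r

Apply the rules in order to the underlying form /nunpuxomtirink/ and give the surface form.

Rule 1 (post-nasal voicing): /p/ is a voiceless stop immediately after the nasal /n/, so it voices to [b]. /t/ is a voiceless stop immediately after the nasal /m/, so it voices to [d]. /k/ is a voiceless stop immediately after the nasal /n/, so it voices to [g]. /nunpuxomtirink/ → nunbuxomdiring.
Rule 2 (pre-rhotic lowering): /i/ is a high vowel immediately before /r/, so it lowers to [e]. /nunbuxomdiring/ → nunbuxomdering.

nunbuxomdering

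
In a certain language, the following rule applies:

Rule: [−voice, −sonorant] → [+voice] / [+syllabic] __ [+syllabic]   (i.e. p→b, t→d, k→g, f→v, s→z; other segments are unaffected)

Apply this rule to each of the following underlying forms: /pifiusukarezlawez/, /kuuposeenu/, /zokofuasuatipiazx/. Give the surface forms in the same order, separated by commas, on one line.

piviuzugarezlawez, kuubozeenu, zogovuazuadibiazx

/pifiusukarezlawez/: /f/ is a voiceless obstruent between vowels /i/ and /i/, so it voices to [v]. /s/ is a voiceless obstruent between vowels /u/ and /u/, so it voices to [z]. /k/ is a voiceless obstruent between vowels /u/ and /a/, so it voices to [g]. → [piviuzugarezlawez].
/kuuposeenu/: /p/ is a voiceless obstruent between vowels /u/ and /o/, so it voices to [b]. /s/ is a voiceless obstruent between vowels /o/ and /e/, so it voices to [z]. → [kuubozeenu].
/zokofuasuatipiazx/: /k/ is a voiceless obstruent between vowels /o/ and /o/, so it voices to [g]. /f/ is a voiceless obstruent between vowels /o/ and /u/, so it voices to [v]. /s/ is a voiceless obstruent between vowels /a/ and /u/, so it voices to [z]. /t/ is a voiceless obstruent between vowels /a/ and /i/, so it voices to [d]. /p/ is a voiceless obstruent between vowels /i/ and /i/, so it voices to [b]. → [zogovuazuadibiazx].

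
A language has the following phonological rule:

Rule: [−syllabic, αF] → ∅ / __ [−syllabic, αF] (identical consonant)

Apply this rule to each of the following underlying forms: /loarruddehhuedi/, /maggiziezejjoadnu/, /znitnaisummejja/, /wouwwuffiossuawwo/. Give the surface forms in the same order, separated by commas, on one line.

/loarruddehhuedi/: /rr/ is a geminate; the first /r/ deletes. /dd/ is a geminate; the first /d/ deletes. /hh/ is a geminate; the first /h/ deletes. → [loarudehuedi].
/maggiziezejjoadnu/: /gg/ is a geminate; the first /g/ deletes. /jj/ is a geminate; the first /j/ deletes. → [magiziezejoadnu].
/znitnaisummejja/: /mm/ is a geminate; the first /m/ deletes. /jj/ is a geminate; the first /j/ deletes. → [znitnaisumeja].
/wouwwuffiossuawwo/: /ww/ is a geminate; the first /w/ deletes. /ff/ is a geminate; the first /f/ deletes. /ss/ is a geminate; the first /s/ deletes. /ww/ is a geminate; the first /w/ deletes. → [wouwufiosuawo].

loarudehuedi, magiziezejoadnu, znitnaisumeja, wouwufiosuawo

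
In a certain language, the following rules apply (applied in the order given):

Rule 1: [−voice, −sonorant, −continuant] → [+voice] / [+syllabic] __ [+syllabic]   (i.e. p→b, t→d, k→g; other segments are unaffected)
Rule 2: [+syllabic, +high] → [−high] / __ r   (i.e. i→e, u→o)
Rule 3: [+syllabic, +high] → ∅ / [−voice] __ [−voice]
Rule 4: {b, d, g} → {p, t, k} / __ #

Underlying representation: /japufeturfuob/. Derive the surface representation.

jabufedorfuop

Rule 1 (intervocalic voicing): /p/ is a voiceless stop between vowels /a/ and /u/, so it voices to [b]. /t/ is a voiceless stop between vowels /e/ and /u/, so it voices to [d]. /japufeturfuob/ → jabufedurfuob.
Rule 2 (pre-rhotic lowering): /u/ is a high vowel immediately before /r/, so it lowers to [o]. /jabufedurfuob/ → jabufedorfuob.
Rule 3 (high vowel syncope): no segment meets the environment; /jabufedorfuob/ is unchanged.
Rule 4 (final devoicing): /b/ is a voiced stop in word-final position, so it devoices to [p]. /jabufedorfuob/ → jabufedorfuop.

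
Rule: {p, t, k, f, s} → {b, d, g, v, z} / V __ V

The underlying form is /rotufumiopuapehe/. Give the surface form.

roduvumiobuabehe

/t/ is a voiceless obstruent between vowels /o/ and /u/, so it voices to [d].
/f/ is a voiceless obstruent between vowels /u/ and /u/, so it voices to [v].
/p/ is a voiceless obstruent between vowels /o/ and /u/, so it voices to [b].
/p/ is a voiceless obstruent between vowels /a/ and /e/, so it voices to [b].
Surface form: [roduvumiobuabehe].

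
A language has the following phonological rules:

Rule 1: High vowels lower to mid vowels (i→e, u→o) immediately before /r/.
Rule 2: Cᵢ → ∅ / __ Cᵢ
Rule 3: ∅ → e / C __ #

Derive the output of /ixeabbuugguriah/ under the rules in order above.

ixeabuugoriahe

Rule 1 (pre-rhotic lowering): /u/ is a high vowel immediately before /r/, so it lowers to [o]. /ixeabbuugguriah/ → ixeabbuuggoriah.
Rule 2 (degemination): /bb/ is a geminate; the first /b/ deletes. /gg/ is a geminate; the first /g/ deletes. /ixeabbuuggoriah/ → ixeabuugoriah.
Rule 3 (final e-epenthesis): the form ends in the consonant /h/, so [e] is inserted word-finally. /ixeabuugoriah/ → ixeabuugoriahe.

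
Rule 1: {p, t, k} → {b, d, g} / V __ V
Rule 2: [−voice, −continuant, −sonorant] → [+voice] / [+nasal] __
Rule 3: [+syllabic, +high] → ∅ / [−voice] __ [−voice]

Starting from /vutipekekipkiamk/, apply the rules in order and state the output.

Rule 1 (intervocalic voicing): /t/ is a voiceless stop between vowels /u/ and /i/, so it voices to [d]. /p/ is a voiceless stop between vowels /i/ and /e/, so it voices to [b]. /k/ is a voiceless stop between vowels /e/ and /e/, so it voices to [g]. /k/ is a voiceless stop between vowels /e/ and /i/, so it voices to [g]. /vutipekekipkiamk/ → vudibegegipkiamk.
Rule 2 (post-nasal voicing): /k/ is a voiceless stop immediately after the nasal /m/, so it voices to [g]. /vudibegegipkiamk/ → vudibegegipkiamg.
Rule 3 (high vowel syncope): no segment meets the environment; /vudibegegipkiamg/ is unchanged.

vudibegegipkiamg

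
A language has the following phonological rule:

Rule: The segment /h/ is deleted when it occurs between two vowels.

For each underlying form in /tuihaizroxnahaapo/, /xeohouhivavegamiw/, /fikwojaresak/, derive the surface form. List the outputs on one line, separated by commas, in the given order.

/tuihaizroxnahaapo/: /h/ occurs between vowels /i/ and /a/, so it deletes. /h/ occurs between vowels /a/ and /a/, so it deletes. → [tuiaizroxnaaapo].
/xeohouhivavegamiw/: /h/ occurs between vowels /o/ and /o/, so it deletes. /h/ occurs between vowels /u/ and /i/, so it deletes. → [xeoouivavegamiw].
/fikwojaresak/: the rule's environment is not met; surfaces unchanged as [fikwojaresak].

tuiaizroxnaaapo, xeoouivavegamiw, fikwojaresak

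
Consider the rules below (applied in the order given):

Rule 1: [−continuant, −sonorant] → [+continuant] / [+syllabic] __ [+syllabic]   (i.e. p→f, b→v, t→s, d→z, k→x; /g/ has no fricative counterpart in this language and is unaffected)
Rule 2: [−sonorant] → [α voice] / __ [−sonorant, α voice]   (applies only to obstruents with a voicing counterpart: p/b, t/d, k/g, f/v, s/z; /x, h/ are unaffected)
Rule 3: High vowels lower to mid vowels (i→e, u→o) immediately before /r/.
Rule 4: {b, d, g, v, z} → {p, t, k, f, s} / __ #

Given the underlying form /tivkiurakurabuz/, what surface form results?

tifkioraxoravus

Rule 1 (intervocalic spirantization): /k/ is a stop between vowels /a/ and /u/, so it spirantizes to the fricative [x]. /b/ is a stop between vowels /a/ and /u/, so it spirantizes to the fricative [v]. /tivkiurakurabuz/ → tivkiuraxuravuz.
Rule 2 (regressive voicing assimilation): /v/ precedes the voiceless obstruent /k/, so it devoices to [f] by assimilation. /tivkiuraxuravuz/ → tifkiuraxuravuz.
Rule 3 (pre-rhotic lowering): /u/ is a high vowel immediately before /r/, so it lowers to [o]. /u/ is a high vowel immediately before /r/, so it lowers to [o]. /tifkiuraxuravuz/ → tifkioraxoravuz.
Rule 4 (final devoicing): /z/ is a voiced obstruent in word-final position, so it devoices to [s]. /tifkioraxoravuz/ → tifkioraxoravus.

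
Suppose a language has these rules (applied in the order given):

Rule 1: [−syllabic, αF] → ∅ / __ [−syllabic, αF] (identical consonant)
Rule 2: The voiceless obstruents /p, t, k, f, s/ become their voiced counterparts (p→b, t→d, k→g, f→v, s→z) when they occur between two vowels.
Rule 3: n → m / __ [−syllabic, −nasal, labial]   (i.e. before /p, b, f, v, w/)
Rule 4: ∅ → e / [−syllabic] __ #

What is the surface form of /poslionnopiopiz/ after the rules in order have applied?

Rule 1 (degemination): /nn/ is a geminate; the first /n/ deletes. /poslionnopiopiz/ → poslionopiopiz.
Rule 2 (intervocalic voicing): /p/ is a voiceless obstruent between vowels /o/ and /i/, so it voices to [b]. /p/ is a voiceless obstruent between vowels /o/ and /i/, so it voices to [b]. /poslionopiopiz/ → poslionobiobiz.
Rule 3 (nasal place assimilation): no segment meets the environment; /poslionobiobiz/ is unchanged.
Rule 4 (final e-epenthesis): the form ends in the consonant /z/, so [e] is inserted word-finally. /poslionobiobiz/ → poslionobiobize.

poslionobiobize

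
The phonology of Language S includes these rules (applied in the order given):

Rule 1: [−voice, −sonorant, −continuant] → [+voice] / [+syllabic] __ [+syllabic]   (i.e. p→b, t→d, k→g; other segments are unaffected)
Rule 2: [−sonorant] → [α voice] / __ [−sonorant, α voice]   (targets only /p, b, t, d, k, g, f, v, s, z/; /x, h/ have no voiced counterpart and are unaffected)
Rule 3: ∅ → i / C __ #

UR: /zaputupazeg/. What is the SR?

zabudubazegi

Rule 1 (intervocalic voicing): /p/ is a voiceless stop between vowels /a/ and /u/, so it voices to [b]. /t/ is a voiceless stop between vowels /u/ and /u/, so it voices to [d]. /p/ is a voiceless stop between vowels /u/ and /a/, so it voices to [b]. /zaputupazeg/ → zabudubazeg.
Rule 2 (regressive voicing assimilation): no segment meets the environment; /zabudubazeg/ is unchanged.
Rule 3 (final i-epenthesis): the form ends in the consonant /g/, so [i] is inserted word-finally. /zabudubazeg/ → zabudubazegi.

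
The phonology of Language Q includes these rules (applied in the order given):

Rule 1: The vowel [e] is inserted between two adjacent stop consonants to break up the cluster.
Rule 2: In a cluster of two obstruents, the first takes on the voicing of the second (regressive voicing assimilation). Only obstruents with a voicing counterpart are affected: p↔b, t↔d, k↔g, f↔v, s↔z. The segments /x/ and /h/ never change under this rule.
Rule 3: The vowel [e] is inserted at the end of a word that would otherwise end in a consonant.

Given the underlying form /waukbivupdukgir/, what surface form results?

Rule 1 (stop-cluster e-epenthesis): /k/ and /b/ form a stop–stop cluster, so [e] is inserted between them. /p/ and /d/ form a stop–stop cluster, so [e] is inserted between them. /k/ and /g/ form a stop–stop cluster, so [e] is inserted between them. /waukbivupdukgir/ → waukebivupedukegir.
Rule 2 (regressive voicing assimilation): no segment meets the environment; /waukebivupedukegir/ is unchanged.
Rule 3 (final e-epenthesis): the form ends in the consonant /r/, so [e] is inserted word-finally. /waukebivupedukegir/ → waukebivupedukegire.

waukebivupedukegire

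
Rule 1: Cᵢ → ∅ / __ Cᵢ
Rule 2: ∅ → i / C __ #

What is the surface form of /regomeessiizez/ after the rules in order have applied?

Rule 1 (degemination): /ss/ is a geminate; the first /s/ deletes. /regomeessiizez/ → regomeesiizez.
Rule 2 (final i-epenthesis): the form ends in the consonant /z/, so [i] is inserted word-finally. /regomeesiizez/ → regomeesiizezi.

regomeesiizezi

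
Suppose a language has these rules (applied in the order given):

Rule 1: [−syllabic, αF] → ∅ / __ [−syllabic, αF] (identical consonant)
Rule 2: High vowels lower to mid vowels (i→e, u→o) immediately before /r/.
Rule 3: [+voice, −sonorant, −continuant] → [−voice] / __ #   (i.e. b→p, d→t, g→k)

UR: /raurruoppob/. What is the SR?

Rule 1 (degemination): /rr/ is a geminate; the first /r/ deletes. /pp/ is a geminate; the first /p/ deletes. /raurruoppob/ → rauruopob.
Rule 2 (pre-rhotic lowering): /u/ is a high vowel immediately before /r/, so it lowers to [o]. /rauruopob/ → raoruopob.
Rule 3 (final devoicing): /b/ is a voiced stop in word-final position, so it devoices to [p]. /raoruopob/ → raoruopop.

raoruopop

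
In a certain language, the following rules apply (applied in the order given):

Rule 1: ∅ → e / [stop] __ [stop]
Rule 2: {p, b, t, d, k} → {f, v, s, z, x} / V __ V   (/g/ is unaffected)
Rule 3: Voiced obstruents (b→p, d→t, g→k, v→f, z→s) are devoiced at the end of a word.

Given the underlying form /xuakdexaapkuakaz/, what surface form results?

Rule 1 (stop-cluster e-epenthesis): /k/ and /d/ form a stop–stop cluster, so [e] is inserted between them. /p/ and /k/ form a stop–stop cluster, so [e] is inserted between them. /xuakdexaapkuakaz/ → xuakedexaapekuakaz.
Rule 2 (intervocalic spirantization): /k/ is a stop between vowels /a/ and /e/, so it spirantizes to the fricative [x]. /d/ is a stop between vowels /e/ and /e/, so it spirantizes to the fricative [z]. /p/ is a stop between vowels /a/ and /e/, so it spirantizes to the fricative [f]. /k/ is a stop between vowels /e/ and /u/, so it spirantizes to the fricative [x]. /k/ is a stop between vowels /a/ and /a/, so it spirantizes to the fricative [x]. /xuakedexaapekuakaz/ → xuaxezexaafexuaxaz.
Rule 3 (final devoicing): /z/ is a voiced obstruent in word-final position, so it devoices to [s]. /xuaxezexaafexuaxaz/ → xuaxezexaafexuaxas.

xuaxezexaafexuaxas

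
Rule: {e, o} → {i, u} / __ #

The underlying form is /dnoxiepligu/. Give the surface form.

dnoxiepligu

No segment of /dnoxiepligu/ meets the structural description of the rule, so the form surfaces unchanged.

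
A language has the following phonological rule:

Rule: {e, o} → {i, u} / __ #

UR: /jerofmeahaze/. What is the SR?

/e/ is a mid vowel in word-final position, so it raises to [i].
The other instances of /e/, /o/ do not occur in the required environment and remain unchanged.
Surface form: [jerofmeahazi].

jerofmeahazi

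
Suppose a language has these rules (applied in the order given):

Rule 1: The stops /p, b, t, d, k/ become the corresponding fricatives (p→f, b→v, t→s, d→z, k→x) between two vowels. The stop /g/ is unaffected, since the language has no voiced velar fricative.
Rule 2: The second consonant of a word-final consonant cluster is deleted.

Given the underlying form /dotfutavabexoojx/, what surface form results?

dotfusavavexooj

Rule 1 (intervocalic spirantization): /t/ is a stop between vowels /u/ and /a/, so it spirantizes to the fricative [s]. /b/ is a stop between vowels /a/ and /e/, so it spirantizes to the fricative [v]. /dotfutavabexoojx/ → dotfusavavexoojx.
Rule 2 (final cluster simplification): /x/ is the second consonant of a word-final cluster /jx/, so it deletes. /dotfusavavexoojx/ → dotfusavavexooj.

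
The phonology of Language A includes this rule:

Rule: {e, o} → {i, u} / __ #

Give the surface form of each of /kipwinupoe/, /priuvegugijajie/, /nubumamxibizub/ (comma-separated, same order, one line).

kipwinupoi, priuvegugijajii, nubumamxibizub

/kipwinupoe/: /e/ is a mid vowel in word-final position, so it raises to [i]. → [kipwinupoi].
/priuvegugijajie/: /e/ is a mid vowel in word-final position, so it raises to [i]. → [priuvegugijajii].
/nubumamxibizub/: the rule's environment is not met; surfaces unchanged as [nubumamxibizub].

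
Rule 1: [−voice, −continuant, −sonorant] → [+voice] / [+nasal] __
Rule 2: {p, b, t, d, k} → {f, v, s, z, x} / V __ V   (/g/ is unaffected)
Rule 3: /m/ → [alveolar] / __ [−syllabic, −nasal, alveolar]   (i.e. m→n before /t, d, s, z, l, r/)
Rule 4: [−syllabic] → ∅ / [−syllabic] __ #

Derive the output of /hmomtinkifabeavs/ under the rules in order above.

Rule 1 (post-nasal voicing): /t/ is a voiceless stop immediately after the nasal /m/, so it voices to [d]. /k/ is a voiceless stop immediately after the nasal /n/, so it voices to [g]. /hmomtinkifabeavs/ → hmomdingifabeavs.
Rule 2 (intervocalic spirantization): /b/ is a stop between vowels /a/ and /e/, so it spirantizes to the fricative [v]. /hmomdingifabeavs/ → hmomdingifaveavs.
Rule 3 (nasal place assimilation): /m/ precedes the alveolar consonant /d/, so it assimilates in place to [n]. /hmomdingifaveavs/ → hmondingifaveavs.
Rule 4 (final cluster simplification): /s/ is the second consonant of a word-final cluster /vs/, so it deletes. /hmondingifaveavs/ → hmondingifaveav.

hmondingifaveav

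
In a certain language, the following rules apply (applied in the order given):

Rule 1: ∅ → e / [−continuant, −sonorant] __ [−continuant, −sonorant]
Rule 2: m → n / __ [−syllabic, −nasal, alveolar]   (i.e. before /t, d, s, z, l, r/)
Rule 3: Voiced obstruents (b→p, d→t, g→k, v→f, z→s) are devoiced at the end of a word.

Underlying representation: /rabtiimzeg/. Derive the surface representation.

rabetiinzek

Rule 1 (stop-cluster e-epenthesis): /b/ and /t/ form a stop–stop cluster, so [e] is inserted between them. /rabtiimzeg/ → rabetiimzeg.
Rule 2 (nasal place assimilation): /m/ precedes the alveolar consonant /z/, so it assimilates in place to [n]. /rabetiimzeg/ → rabetiinzeg.
Rule 3 (final devoicing): /g/ is a voiced obstruent in word-final position, so it devoices to [k]. /rabetiinzeg/ → rabetiinzek.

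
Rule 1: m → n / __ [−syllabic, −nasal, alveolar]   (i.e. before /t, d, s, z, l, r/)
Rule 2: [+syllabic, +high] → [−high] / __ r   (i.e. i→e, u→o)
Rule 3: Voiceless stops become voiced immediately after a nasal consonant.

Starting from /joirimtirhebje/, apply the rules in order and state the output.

Rule 1 (nasal place assimilation): /m/ precedes the alveolar consonant /t/, so it assimilates in place to [n]. /joirimtirhebje/ → joirintirhebje.
Rule 2 (pre-rhotic lowering): /i/ is a high vowel immediately before /r/, so it lowers to [e]. /i/ is a high vowel immediately before /r/, so it lowers to [e]. /joirintirhebje/ → joerinterhebje.
Rule 3 (post-nasal voicing): /t/ is a voiceless stop immediately after the nasal /n/, so it voices to [d]. /joerinterhebje/ → joerinderhebje.

joerinderhebje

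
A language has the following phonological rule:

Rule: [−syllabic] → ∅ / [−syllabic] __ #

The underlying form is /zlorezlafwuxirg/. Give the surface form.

/g/ is the second consonant of a word-final cluster /rg/, so it deletes.
Surface form: [zlorezlafwuxir].

zlorezlafwuxir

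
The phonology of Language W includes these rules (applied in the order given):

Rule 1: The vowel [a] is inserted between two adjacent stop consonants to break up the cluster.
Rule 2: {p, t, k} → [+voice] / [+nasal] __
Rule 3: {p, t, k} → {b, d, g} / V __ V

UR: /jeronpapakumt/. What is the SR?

Rule 1 (stop-cluster a-epenthesis): no segment meets the environment; /jeronpapakumt/ is unchanged.
Rule 2 (post-nasal voicing): /p/ is a voiceless stop immediately after the nasal /n/, so it voices to [b]. /t/ is a voiceless stop immediately after the nasal /m/, so it voices to [d]. /jeronpapakumt/ → jeronbapakumd.
Rule 3 (intervocalic voicing): /p/ is a voiceless stop between vowels /a/ and /a/, so it voices to [b]. /k/ is a voiceless stop between vowels /a/ and /u/, so it voices to [g]. /jeronbapakumd/ → jeronbabagumd.

jeronbabagumd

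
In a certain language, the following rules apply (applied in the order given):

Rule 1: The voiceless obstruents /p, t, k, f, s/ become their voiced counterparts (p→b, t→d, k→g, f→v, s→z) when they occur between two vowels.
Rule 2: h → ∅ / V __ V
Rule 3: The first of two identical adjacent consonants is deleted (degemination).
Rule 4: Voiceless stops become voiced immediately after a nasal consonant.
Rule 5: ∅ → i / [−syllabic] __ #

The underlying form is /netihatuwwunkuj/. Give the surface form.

Rule 1 (intervocalic voicing): /t/ is a voiceless obstruent between vowels /e/ and /i/, so it voices to [d]. /t/ is a voiceless obstruent between vowels /a/ and /u/, so it voices to [d]. /netihatuwwunkuj/ → nedihaduwwunkuj.
Rule 2 (intervocalic h-deletion): /h/ occurs between vowels /i/ and /a/, so it deletes. /nedihaduwwunkuj/ → nediaduwwunkuj.
Rule 3 (degemination): /ww/ is a geminate; the first /w/ deletes. /nediaduwwunkuj/ → nediaduwunkuj.
Rule 4 (post-nasal voicing): /k/ is a voiceless stop immediately after the nasal /n/, so it voices to [g]. /nediaduwunkuj/ → nediaduwunguj.
Rule 5 (final i-epenthesis): the form ends in the consonant /j/, so [i] is inserted word-finally. /nediaduwunguj/ → nediaduwunguji.

nediaduwunguji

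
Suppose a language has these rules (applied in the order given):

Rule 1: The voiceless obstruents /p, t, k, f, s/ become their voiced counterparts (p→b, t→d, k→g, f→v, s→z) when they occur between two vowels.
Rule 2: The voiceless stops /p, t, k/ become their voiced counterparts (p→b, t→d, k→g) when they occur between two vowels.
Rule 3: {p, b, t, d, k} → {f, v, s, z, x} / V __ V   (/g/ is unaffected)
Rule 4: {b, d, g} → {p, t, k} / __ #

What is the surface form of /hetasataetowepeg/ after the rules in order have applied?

Rule 1 (intervocalic voicing): /t/ is a voiceless obstruent between vowels /e/ and /a/, so it voices to [d]. /s/ is a voiceless obstruent between vowels /a/ and /a/, so it voices to [z]. /t/ is a voiceless obstruent between vowels /a/ and /a/, so it voices to [d]. /t/ is a voiceless obstruent between vowels /e/ and /o/, so it voices to [d]. /p/ is a voiceless obstruent between vowels /e/ and /e/, so it voices to [b]. /hetasataetowepeg/ → hedazadaedowebeg.
Rule 2 (intervocalic voicing): no segment meets the environment; /hedazadaedowebeg/ is unchanged.
Rule 3 (intervocalic spirantization): /d/ is a stop between vowels /e/ and /a/, so it spirantizes to the fricative [z]. /d/ is a stop between vowels /a/ and /a/, so it spirantizes to the fricative [z]. /d/ is a stop between vowels /e/ and /o/, so it spirantizes to the fricative [z]. /b/ is a stop between vowels /e/ and /e/, so it spirantizes to the fricative [v]. /hedazadaedowebeg/ → hezazazaezoweveg.
Rule 4 (final devoicing): /g/ is a voiced stop in word-final position, so it devoices to [k]. /hezazazaezoweveg/ → hezazazaezowevek.

hezazazaezowevek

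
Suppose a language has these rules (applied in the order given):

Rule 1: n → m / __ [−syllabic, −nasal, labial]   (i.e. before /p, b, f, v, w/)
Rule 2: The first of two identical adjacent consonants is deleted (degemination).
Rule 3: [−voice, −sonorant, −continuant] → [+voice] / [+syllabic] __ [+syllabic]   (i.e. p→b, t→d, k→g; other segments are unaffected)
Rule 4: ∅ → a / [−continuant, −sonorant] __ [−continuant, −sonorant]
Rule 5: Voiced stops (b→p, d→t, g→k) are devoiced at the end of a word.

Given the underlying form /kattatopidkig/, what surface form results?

Rule 1 (nasal place assimilation): no segment meets the environment; /kattatopidkig/ is unchanged.
Rule 2 (degemination): /tt/ is a geminate; the first /t/ deletes. /kattatopidkig/ → katatopidkig.
Rule 3 (intervocalic voicing): /t/ is a voiceless stop between vowels /a/ and /a/, so it voices to [d]. /t/ is a voiceless stop between vowels /a/ and /o/, so it voices to [d]. /p/ is a voiceless stop between vowels /o/ and /i/, so it voices to [b]. /katatopidkig/ → kadadobidkig.
Rule 4 (stop-cluster a-epenthesis): /d/ and /k/ form a stop–stop cluster, so [a] is inserted between them. /kadadobidkig/ → kadadobidakig.
Rule 5 (final devoicing): /g/ is a voiced stop in word-final position, so it devoices to [k]. /kadadobidakig/ → kadadobidakik.

kadadobidakik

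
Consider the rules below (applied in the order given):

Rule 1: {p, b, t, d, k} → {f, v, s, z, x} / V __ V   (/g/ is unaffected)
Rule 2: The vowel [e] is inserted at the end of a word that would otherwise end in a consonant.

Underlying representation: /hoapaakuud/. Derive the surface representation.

hoafaaxuude

Rule 1 (intervocalic spirantization): /p/ is a stop between vowels /a/ and /a/, so it spirantizes to the fricative [f]. /k/ is a stop between vowels /a/ and /u/, so it spirantizes to the fricative [x]. /hoapaakuud/ → hoafaaxuud.
Rule 2 (final e-epenthesis): the form ends in the consonant /d/, so [e] is inserted word-finally. /hoafaaxuud/ → hoafaaxuude.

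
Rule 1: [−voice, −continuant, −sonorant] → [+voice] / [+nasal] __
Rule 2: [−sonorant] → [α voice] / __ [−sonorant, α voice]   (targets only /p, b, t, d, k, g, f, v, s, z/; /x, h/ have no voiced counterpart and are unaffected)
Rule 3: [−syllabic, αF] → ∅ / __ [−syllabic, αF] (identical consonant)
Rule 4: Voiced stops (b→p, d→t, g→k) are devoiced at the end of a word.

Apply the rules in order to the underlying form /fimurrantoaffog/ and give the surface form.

Rule 1 (post-nasal voicing): /t/ is a voiceless stop immediately after the nasal /n/, so it voices to [d]. /fimurrantoaffog/ → fimurrandoaffog.
Rule 2 (regressive voicing assimilation): no segment meets the environment; /fimurrandoaffog/ is unchanged.
Rule 3 (degemination): /rr/ is a geminate; the first /r/ deletes. /ff/ is a geminate; the first /f/ deletes. /fimurrandoaffog/ → fimurandoafog.
Rule 4 (final devoicing): /g/ is a voiced stop in word-final position, so it devoices to [k]. /fimurandoafog/ → fimurandoafok.

fimurandoafok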